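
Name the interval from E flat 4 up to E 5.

augmented octave

E to E is the same letter name, plus an octave, so the interval is some kind of octave.
The perfect octave is 12 semitones; here we have 13, one semitone wider: augmented.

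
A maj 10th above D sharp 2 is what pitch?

Three letters up from D (plus an octave) reaches F.
Moving 16 semitones up from D#2 (the size of a major tenth) reaches F##3.

F double-sharp 3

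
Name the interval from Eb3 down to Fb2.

Descending from Eb3 to Fb2 is the same interval as ascending Fb2 to Eb3.
F to E spans seven letter names (F-G-A-B-C-D-E), so the interval is some kind of seventh.
Fb2 to Eb3 is 11 semitones, matching the major seventh exactly, so the quality is major.

major seventh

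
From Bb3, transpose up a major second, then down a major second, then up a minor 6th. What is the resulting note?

Gb4

A major second up from Bb3 is C4.
A major second down from C4 is Bb3.
Bb3 up a minor sixth → Gb4 (8 semitones).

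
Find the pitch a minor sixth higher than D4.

Six letter names up from D: B.
A minor sixth is 8 semitones; 8 semitones up from D4 gives Bb4.

Bb4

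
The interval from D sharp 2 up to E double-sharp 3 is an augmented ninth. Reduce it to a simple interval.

A2

Take out an octave (7 from the number): 9 − 7 = 2.
That makes an augmented ninth a compound augmented second — an octave plus an augmented second.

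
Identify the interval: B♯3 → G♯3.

Descending from B#3 to G#3 is the same interval as ascending G#3 to B#3.
G to B spans three letter names (G-A-B): a third.
The major third spans 4 semitones, and G#3 to B#3 is exactly 4 semitones — so this is a major third.

major third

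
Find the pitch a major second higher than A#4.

Counting two letter names up from A lands on B.
Moving 2 semitones up from A#4 (the size of a major second) reaches B#4.

B#4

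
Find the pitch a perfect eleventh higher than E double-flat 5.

Four letters up from E (plus an octave) reaches A.
A perfect eleventh spans 17 semitones, so from Ebb5 the target pitch is Abb6.

A double-flat 6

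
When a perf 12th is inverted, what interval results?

P4

First reduce the compound perfect twelfth to its simple form, a perfect fifth.
Interval numbers invert to sum to nine: 5 + 4 = 9, so a fifth inverts to a fourth.
The quality also flips — perfect stays perfect — giving a perfect fourth.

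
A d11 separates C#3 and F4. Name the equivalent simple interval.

Each octave removed subtracts seven from the number: 11 − 7 = 4.
Quality carries through unchanged, so the simple form is a diminished fourth.

diminished 4th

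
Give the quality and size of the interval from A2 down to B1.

Descending from A2 to B1 is the same interval as ascending B1 to A2.
B to A spans seven letter names (B-C-D-E-F-G-A): a seventh.
At 10 semitones, B1→A2 falls one short of a major seventh: minor.

minor 7th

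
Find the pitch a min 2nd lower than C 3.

B 2

Counting two letter names down from C lands on B.
A minor second is 1 semitone; 1 semitone down from C3 gives B2.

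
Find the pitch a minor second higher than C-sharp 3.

D 3

Two letter names up from C: D.
Moving 1 semitone up from C#3 (the size of a minor second) reaches D3.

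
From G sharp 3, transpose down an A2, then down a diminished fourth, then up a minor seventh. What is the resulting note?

An augmented second down from G#3 is F3.
A diminished fourth down from F3 is C#3.
C#3 up a minor seventh → B3 (10 semitones).

B 3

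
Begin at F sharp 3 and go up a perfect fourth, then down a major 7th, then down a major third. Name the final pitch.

Up a perfect fourth from F#3: B3 (5 semitones up).
B3 down a major seventh → C3 (11 semitones).
C3 down a major third → Ab2 (4 semitones).

A flat 2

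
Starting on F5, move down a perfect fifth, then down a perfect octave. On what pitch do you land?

Bb3

F5 down a perfect fifth → Bb4 (7 semitones).
Down a perfect octave from Bb4: Bb3 (12 semitones down).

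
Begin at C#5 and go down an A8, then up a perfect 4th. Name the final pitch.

F4

An augmented octave down from C#5 is C4.
A perfect fourth up from C4 is F4.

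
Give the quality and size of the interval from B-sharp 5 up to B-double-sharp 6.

B to B is the same letter name, plus an octave — that makes it an octave of some quality.
A perfect octave would be 12 semitones; B#5 to B##6 is 13, one semitone wider, so the interval is augmented.

augmented octave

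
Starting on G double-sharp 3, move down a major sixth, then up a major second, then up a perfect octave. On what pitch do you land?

A major sixth down from G##3 is B#2.
B#2 up a major second → C##3 (2 semitones).
A perfect octave up from C##3 is C##4.

C double-sharp 4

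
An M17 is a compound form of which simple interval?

M3

Each octave removed subtracts seven from the number: 17 − 14 = 3.
That makes a major seventeenth a compound major third — 2 octaves plus a major third.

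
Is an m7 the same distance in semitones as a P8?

No

A minor seventh spans 10 semitones; a perfect octave spans 12 semitones. They differ by 2.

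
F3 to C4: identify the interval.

F to C spans five letter names (F-G-A-B-C), so the interval is some kind of fifth.
Counting semitones, F3→C4 is 7, which is the perfect fifth.

perfect 5th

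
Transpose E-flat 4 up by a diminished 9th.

F-double-flat 5

The ninth's letter: E up two letter names plus an octave → F.
A diminished ninth is 12 semitones; 12 semitones up from Eb4 gives Fbb5.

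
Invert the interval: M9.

minor seventh

First reduce the compound major ninth to its simple form, a major second.
Inverted interval numbers add to nine, so a second pairs with a seventh (2 + 7 = 9).
The quality also flips — major becomes minor — giving a minor seventh.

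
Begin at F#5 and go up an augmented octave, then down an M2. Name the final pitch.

E#6

F#5 up an augmented octave → F##6 (13 semitones).
A major second down from F##6 is E#6.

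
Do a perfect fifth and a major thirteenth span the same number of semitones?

No

7 semitones (perfect fifth) vs 21 semitones (major thirteenth): not equal.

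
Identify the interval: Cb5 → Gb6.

C to G spans five letter names (C-D-E-F-G), plus an octave, so the interval is some kind of twelfth.
The perfect twelfth spans 19 semitones, and Cb5 to Gb6 is exactly 19 semitones — so this is a perfect twelfth.
(Equivalently, a compound perfect fifth: a perfect fifth plus an octave.)

perfect twelfth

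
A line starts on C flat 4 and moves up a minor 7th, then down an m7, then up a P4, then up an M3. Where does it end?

Up a minor seventh from Cb4: Bbb4 (10 semitones up).
Bbb4 down a minor seventh → Cb4 (10 semitones).
A perfect fourth up from Cb4 is Fb4.
Up a major third from Fb4: Ab4 (4 semitones up).

A flat 4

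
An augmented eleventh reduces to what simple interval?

augmented fourth

Take out an octave (7 from the number): 11 − 7 = 4.
So an augmented eleventh is an octave plus an augmented fourth. The quality is unchanged.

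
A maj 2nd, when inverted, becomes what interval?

Interval numbers invert to sum to nine: 2 + 7 = 9, so a second inverts to a seventh.
Quality inverts too: major becomes minor. That makes the inversion a minor seventh.

m7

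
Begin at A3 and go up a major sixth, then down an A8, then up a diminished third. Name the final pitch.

Abb3

Up a major sixth from A3: F#4 (9 semitones up).
An augmented octave down from F#4 is F3.
Up a diminished third from F3: Abb3 (2 semitones up).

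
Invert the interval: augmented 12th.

First reduce the compound augmented twelfth to its simple form, an augmented fifth.
Inverted interval numbers add to nine, so a fifth pairs with a fourth (5 + 4 = 9).
The quality also flips — augmented becomes diminished — giving a diminished fourth.

diminished fourth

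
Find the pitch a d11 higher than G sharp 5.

Four letters up from G (plus an octave) reaches C.
A diminished eleventh is 16 semitones; 16 semitones up from G#5 gives C7.

C 7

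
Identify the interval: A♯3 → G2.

augmented ninth

Descending from A#3 to G2 is the same interval as ascending G2 to A#3.
G to A spans two letter names (G-A), plus an octave, so the interval is some kind of ninth.
G2 to A#3 spans 15 semitones — one semitone wider than the major ninth (14) — giving an augmented ninth.
(Equivalently, a compound augmented second: an augmented second plus an octave.)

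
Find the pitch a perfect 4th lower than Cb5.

Counting four letter names down from C lands on G.
A perfect fourth is 5 semitones; 5 semitones down from Cb5 gives Gb4.

Gb4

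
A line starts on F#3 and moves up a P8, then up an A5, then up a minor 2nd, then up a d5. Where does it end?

A5

Up a perfect octave from F#3: F#4 (12 semitones up).
F#4 up an augmented fifth → C##5 (8 semitones).
Up a minor second from C##5: D#5 (1 semitone up).
D#5 up a diminished fifth → A5 (6 semitones).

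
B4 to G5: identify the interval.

B to G spans six letter names (B-C-D-E-F-G): a sixth.
B4 to G5 is 8 semitones, a half step short of the major sixth (9), so this is minor.

m6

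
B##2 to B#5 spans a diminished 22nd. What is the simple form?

diminished 8th

Each octave removed subtracts seven from the number: 22 − 14 = 8.
Quality carries through unchanged, so the simple form is a diminished octave.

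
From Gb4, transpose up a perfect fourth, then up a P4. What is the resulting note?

Up a perfect fourth from Gb4: Cb5 (5 semitones up).
Cb5 up a perfect fourth → Fb5 (5 semitones).

Fb5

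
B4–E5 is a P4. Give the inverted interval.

P5

Interval numbers invert to sum to nine: 4 + 5 = 9, so a fourth inverts to a fifth.
And perfect stays perfect under inversion, so we get a perfect fifth.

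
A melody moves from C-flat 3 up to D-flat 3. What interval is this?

C to D spans two letter names (C-D), so the interval is some kind of second.
Cb3 to Db3 is 2 semitones, matching the major second exactly, so the quality is major.

major 2nd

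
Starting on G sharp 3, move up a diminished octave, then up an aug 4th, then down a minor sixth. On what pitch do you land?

E sharp 4

Up a diminished octave from G#3: G4 (11 semitones up).
Up an augmented fourth from G4: C#5 (6 semitones up).
Down a minor sixth from C#5: E#4 (8 semitones down).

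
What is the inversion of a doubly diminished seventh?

AA2

Inverted interval numbers add to nine, so a seventh pairs with a second (7 + 2 = 9).
Quality inverts too: doubly diminished becomes doubly augmented. That makes the inversion a doubly augmented second.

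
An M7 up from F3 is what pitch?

E4

The seventh takes the letter from F up to E.
A major seventh is 11 semitones; 11 semitones up from F3 gives E4.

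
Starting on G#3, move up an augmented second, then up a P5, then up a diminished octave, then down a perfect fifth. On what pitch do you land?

G#3 up an augmented second → A##3 (3 semitones).
A perfect fifth up from A##3 is E##4.
Up a diminished octave from E##4: E#5 (11 semitones up).
E#5 down a perfect fifth → A#4 (7 semitones).

A#4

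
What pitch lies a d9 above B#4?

The ninth's letter: B up two letter names plus an octave → C.
Moving 12 semitones up from B#4 (the size of a diminished ninth) reaches C6.

C6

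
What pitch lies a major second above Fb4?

Gb4

Counting two letter names up from F lands on G.
A major second is 2 semitones; 2 semitones up from Fb4 gives Gb4.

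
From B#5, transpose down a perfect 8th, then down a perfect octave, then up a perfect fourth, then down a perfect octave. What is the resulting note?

E#3

B#5 down a perfect octave → B#4 (12 semitones).
B#4 down a perfect octave → B#3 (12 semitones).
B#3 up a perfect fourth → E#4 (5 semitones).
E#4 down a perfect octave → E#3 (12 semitones).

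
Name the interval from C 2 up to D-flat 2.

minor second

C to D spans two letter names (C-D): a second.
At 1 semitone, C2→Db2 falls one short of a major second: minor.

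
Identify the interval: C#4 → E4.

C to E spans three letter names (C-D-E): a third.
C#4 to E4 is 3 semitones, a half step short of the major third (4), so this is minor.

m3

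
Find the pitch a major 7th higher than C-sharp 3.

B-sharp 3

The seventh takes the letter from C up to B.
A major seventh is 11 semitones; 11 semitones up from C#3 gives B#3.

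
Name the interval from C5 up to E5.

major third

C to E spans three letter names (C-D-E): a third.
The major third spans 4 semitones, and C5 to E5 is exactly 4 semitones — so this is a major third.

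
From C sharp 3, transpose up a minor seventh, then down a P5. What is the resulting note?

E 3

Up a minor seventh from C#3: B3 (10 semitones up).
A perfect fifth down from B3 is E3.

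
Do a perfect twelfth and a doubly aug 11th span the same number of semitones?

Yes

A perfect twelfth spans 19 semitones, and a doubly augmented eleventh also spans 19 semitones — they're enharmonic.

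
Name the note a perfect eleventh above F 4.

B-flat 5

Four letters up from F (plus an octave) reaches B.
A perfect eleventh spans 17 semitones, so from F4 the target pitch is Bb5.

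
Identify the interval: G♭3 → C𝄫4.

G to C spans four letter names (G-A-B-C): a fourth.
Gb3 to Cbb4 spans 4 semitones — one semitone narrower than the perfect fourth (5) — giving a diminished fourth.

diminished fourth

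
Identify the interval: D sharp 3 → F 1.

Descending from D#3 to F1 is the same interval as ascending F1 to D#3.
F to D spans six letter names (F-G-A-B-C-D), plus an octave — that makes it a thirteenth of some quality.
A major thirteenth would be 21 semitones; F1 to D#3 is 22, one semitone wider, so the interval is augmented.
(Equivalently, a compound augmented sixth: an augmented sixth plus an octave.)

augmented 13th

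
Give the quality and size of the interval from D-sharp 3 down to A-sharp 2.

Descending from D#3 to A#2 is the same interval as ascending A#2 to D#3.
A to D spans four letter names (A-B-C-D): a fourth.
Counting semitones, A#2→D#3 is 5, which is the perfect fourth.

perfect fourth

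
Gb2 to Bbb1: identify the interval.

major 6th

Descending from Gb2 to Bbb1 is the same interval as ascending Bbb1 to Gb2.
B to G spans six letter names (B-C-D-E-F-G), so the interval is some kind of sixth.
Counting semitones, Bbb1→Gb2 is 9, which is the major sixth.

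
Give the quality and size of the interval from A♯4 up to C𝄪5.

A to C spans three letter names (A-B-C) — that makes it a third of some quality.
The major third spans 4 semitones, and A#4 to C##5 is exactly 4 semitones — so this is a major third.

major third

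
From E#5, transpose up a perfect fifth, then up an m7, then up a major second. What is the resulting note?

Up a perfect fifth from E#5: B#5 (7 semitones up).
A minor seventh up from B#5 is A#6.
A#6 up a major second → B#6 (2 semitones).

B#6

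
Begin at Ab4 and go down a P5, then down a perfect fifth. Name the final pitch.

Ab4 down a perfect fifth → Db4 (7 semitones).
Db4 down a perfect fifth → Gb3 (7 semitones).

Gb3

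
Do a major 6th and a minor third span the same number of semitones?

9 semitones (major sixth) vs 3 semitones (minor third): not equal.

No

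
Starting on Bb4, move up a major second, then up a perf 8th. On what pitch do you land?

Bb4 up a major second → C5 (2 semitones).
A perfect octave up from C5 is C6.

C6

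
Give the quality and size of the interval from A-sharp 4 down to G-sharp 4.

M2

Descending from A#4 to G#4 is the same interval as ascending G#4 to A#4.
G to A spans two letter names (G-A) — that makes it a second of some quality.
Counting semitones, G#4→A#4 is 2, which is the major second.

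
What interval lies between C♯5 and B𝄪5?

augmented 7th

C to B spans seven letter names (C-D-E-F-G-A-B), so the interval is some kind of seventh.
The major seventh is 11 semitones; here we have 12, one semitone wider: augmented.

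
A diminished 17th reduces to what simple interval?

Each octave removed subtracts seven from the number: 17 − 14 = 3.
Quality carries through unchanged, so the simple form is a diminished third.

diminished 3rd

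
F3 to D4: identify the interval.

F to D spans six letter names (F-G-A-B-C-D): a sixth.
The major sixth spans 9 semitones, and F3 to D4 is exactly 9 semitones — so this is a major sixth.

major sixth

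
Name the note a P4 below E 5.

Four letter names down from E: B.
Moving 5 semitones down from E5 (the size of a perfect fourth) reaches B4.

B 4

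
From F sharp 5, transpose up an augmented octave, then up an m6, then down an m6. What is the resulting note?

F double-sharp 6

Up an augmented octave from F#5: F##6 (13 semitones up).
Up a minor sixth from F##6: D#7 (8 semitones up).
Down a minor sixth from D#7: F##6 (8 semitones down).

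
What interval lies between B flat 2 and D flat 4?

m10

B to D spans three letter names (B-C-D), plus an octave: a tenth.
At 15 semitones, Bb2→Db4 falls one short of a major tenth: minor.
(Equivalently, a compound minor third: a minor third plus an octave.)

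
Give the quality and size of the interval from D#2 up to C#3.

D to C spans seven letter names (D-E-F-G-A-B-C), so the interval is some kind of seventh.
D#2 to C#3 is 10 semitones, a half step short of the major seventh (11), so this is minor.

minor 7th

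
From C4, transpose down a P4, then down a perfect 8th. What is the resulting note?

C4 down a perfect fourth → G3 (5 semitones).
G3 down a perfect octave → G2 (12 semitones).

G2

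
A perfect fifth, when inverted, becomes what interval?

perfect fourth

The rule of nine gives the new number: 9 − 5 = 4, so a fifth becomes a fourth.
And perfect stays perfect under inversion, so we get a perfect fourth.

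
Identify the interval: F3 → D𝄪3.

dd3

Descending from F3 to D##3 is the same interval as ascending D##3 to F3.
D to F spans three letter names (D-E-F): a third.
The major third is 4 semitones; here we have 1, three semitones narrower: doubly diminished.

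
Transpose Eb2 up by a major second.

F2

The second takes the letter from E up to F.
A major second is 2 semitones; 2 semitones up from Eb2 gives F2.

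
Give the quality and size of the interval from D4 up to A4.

perfect 5th

D to A spans five letter names (D-E-F-G-A) — that makes it a fifth of some quality.
D4 to A4 is 7 semitones, matching the perfect fifth exactly, so the quality is perfect.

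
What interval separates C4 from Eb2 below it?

major thirteenth

Descending from C4 to Eb2 is the same interval as ascending Eb2 to C4.
E to C spans six letter names (E-F-G-A-B-C), plus an octave: a thirteenth.
The major thirteenth spans 21 semitones, and Eb2 to C4 is exactly 21 semitones — so this is a major thirteenth.
(Equivalently, a compound major sixth: a major sixth plus an octave.)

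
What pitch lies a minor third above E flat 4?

G flat 4

Three letter names up from E: G.
Moving 3 semitones up from Eb4 (the size of a minor third) reaches Gb4.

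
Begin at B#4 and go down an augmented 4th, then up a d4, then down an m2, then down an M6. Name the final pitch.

C4

B#4 down an augmented fourth → F#4 (6 semitones).
Up a diminished fourth from F#4: Bb4 (4 semitones up).
A minor second down from Bb4 is A4.
Down a major sixth from A4: C4 (9 semitones down).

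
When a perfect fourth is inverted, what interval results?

Inverted interval numbers add to nine, so a fourth pairs with a fifth (4 + 5 = 9).
The quality also flips — perfect stays perfect — giving a perfect fifth.

perfect 5th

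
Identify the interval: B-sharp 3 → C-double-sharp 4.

major 2nd

B to C spans two letter names (B-C) — that makes it a second of some quality.
The major second spans 2 semitones, and B#3 to C##4 is exactly 2 semitones — so this is a major second.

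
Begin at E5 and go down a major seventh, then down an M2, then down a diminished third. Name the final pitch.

Down a major seventh from E5: F4 (11 semitones down).
Down a major second from F4: Eb4 (2 semitones down).
Down a diminished third from Eb4: C#4 (2 semitones down).

C#4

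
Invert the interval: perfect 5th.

The rule of nine gives the new number: 9 − 5 = 4, so a fifth becomes a fourth.
The quality also flips — perfect stays perfect — giving a perfect fourth.

perfect fourth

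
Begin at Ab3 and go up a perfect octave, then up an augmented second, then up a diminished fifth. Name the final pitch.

Ab3 up a perfect octave → Ab4 (12 semitones).
An augmented second up from Ab4 is B4.
Up a diminished fifth from B4: F5 (6 semitones up).

F5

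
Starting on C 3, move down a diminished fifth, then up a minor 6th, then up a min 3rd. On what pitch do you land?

F 3

A diminished fifth down from C3 is F#2.
F#2 up a minor sixth → D3 (8 semitones).
D3 up a minor third → F3 (3 semitones).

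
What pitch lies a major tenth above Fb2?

Ab3

The tenth's letter: F up three letter names plus an octave → A.
Moving 16 semitones up from Fb2 (the size of a major tenth) reaches Ab3.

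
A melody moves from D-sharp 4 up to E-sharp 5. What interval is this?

major ninth

D to E spans two letter names (D-E), plus an octave: a ninth.
Counting semitones, D#4→E#5 is 14, which is the major ninth.
(Equivalently, a compound major second: a major second plus an octave.)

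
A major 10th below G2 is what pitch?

The tenth's letter: G down three letter names plus an octave → E.
Moving 16 semitones down from G2 (the size of a major tenth) reaches Eb1.

Eb1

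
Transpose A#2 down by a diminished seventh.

The seventh takes the letter from A down to B.
A diminished seventh is 9 semitones; 9 semitones down from A#2 gives B##1.

B##1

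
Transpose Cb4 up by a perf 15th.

Cb6

A fifteenth keeps the letter name C, two octaves up from C.
A perfect fifteenth is 24 semitones; 24 semitones up from Cb4 gives Cb6.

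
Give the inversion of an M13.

minor 3rd

First reduce the compound major thirteenth to its simple form, a major sixth.
Inverted interval numbers add to nine, so a sixth pairs with a third (6 + 3 = 9).
Quality inverts too: major becomes minor. That makes the inversion a minor third.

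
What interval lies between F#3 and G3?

F to G spans two letter names (F-G), so the interval is some kind of second.
F#3 to G3 is 1 semitone, a half step short of the major second (2), so this is minor.

minor second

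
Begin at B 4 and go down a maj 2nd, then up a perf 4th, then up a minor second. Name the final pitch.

E flat 5

B4 down a major second → A4 (2 semitones).
Up a perfect fourth from A4: D5 (5 semitones up).
A minor second up from D5 is Eb5.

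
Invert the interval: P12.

First reduce the compound perfect twelfth to its simple form, a perfect fifth.
Interval numbers invert to sum to nine: 5 + 4 = 9, so a fifth inverts to a fourth.
Quality inverts too: perfect stays perfect. That makes the inversion a perfect fourth.

perfect fourth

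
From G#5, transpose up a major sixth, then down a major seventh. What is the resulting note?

A major sixth up from G#5 is E#6.
Down a major seventh from E#6: F#5 (11 semitones down).

F#5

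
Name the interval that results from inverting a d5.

augmented fourth

Interval numbers invert to sum to nine: 5 + 4 = 9, so a fifth inverts to a fourth.
Quality inverts too: diminished becomes augmented. That makes the inversion an augmented fourth.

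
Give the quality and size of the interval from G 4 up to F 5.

minor seventh

G to F spans seven letter names (G-A-B-C-D-E-F): a seventh.
At 10 semitones, G4→F5 falls one short of a major seventh: minor.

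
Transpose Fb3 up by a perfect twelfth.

Cb5

The twelfth's letter: F up five letter names plus an octave → C.
A perfect twelfth is 19 semitones; 19 semitones up from Fb3 gives Cb5.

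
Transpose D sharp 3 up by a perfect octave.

D sharp 4

An octave keeps the letter name D, an octave up from D.
Moving 12 semitones up from D#3 (the size of a perfect octave) reaches D#4.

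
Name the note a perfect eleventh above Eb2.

Counting four letter names plus an octave up from E lands on A.
Moving 17 semitones up from Eb2 (the size of a perfect eleventh) reaches Ab3.

Ab3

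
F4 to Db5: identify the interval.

minor sixth

F to D spans six letter names (F-G-A-B-C-D) — that makes it a sixth of some quality.
At 8 semitones, F4→Db5 falls one short of a major sixth: minor.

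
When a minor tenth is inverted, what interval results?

First reduce the compound minor tenth to its simple form, a minor third.
The rule of nine gives the new number: 9 − 3 = 6, so a third becomes a sixth.
Quality inverts too: minor becomes major. That makes the inversion a major sixth.

major 6th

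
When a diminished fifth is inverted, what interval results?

Inverted interval numbers add to nine, so a fifth pairs with a fourth (5 + 4 = 9).
And diminished becomes augmented under inversion, so we get an augmented fourth.

augmented 4th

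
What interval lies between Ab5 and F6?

A to F spans six letter names (A-B-C-D-E-F), so the interval is some kind of sixth.
Counting semitones, Ab5→F6 is 9, which is the major sixth.

major sixth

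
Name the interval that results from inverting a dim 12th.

augmented 4th

First reduce the compound diminished twelfth to its simple form, a diminished fifth.
Interval numbers invert to sum to nine: 5 + 4 = 9, so a fifth inverts to a fourth.
And diminished becomes augmented under inversion, so we get an augmented fourth.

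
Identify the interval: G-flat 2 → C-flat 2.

Descending from Gb2 to Cb2 is the same interval as ascending Cb2 to Gb2.
C to G spans five letter names (C-D-E-F-G) — that makes it a fifth of some quality.
The perfect fifth spans 7 semitones, and Cb2 to Gb2 is exactly 7 semitones — so this is a perfect fifth.

perfect 5th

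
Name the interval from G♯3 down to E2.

Descending from G#3 to E2 is the same interval as ascending E2 to G#3.
E to G spans three letter names (E-F-G), plus an octave — that makes it a tenth of some quality.
E2 to G#3 is 16 semitones, matching the major tenth exactly, so the quality is major.
(Equivalently, a compound major third: a major third plus an octave.)

major 10th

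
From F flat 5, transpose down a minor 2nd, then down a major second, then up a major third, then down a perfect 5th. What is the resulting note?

Fb5 down a minor second → Eb5 (1 semitone).
Eb5 down a major second → Db5 (2 semitones).
Up a major third from Db5: F5 (4 semitones up).
Down a perfect fifth from F5: Bb4 (7 semitones down).

B flat 4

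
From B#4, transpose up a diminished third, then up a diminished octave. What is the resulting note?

Db6

Up a diminished third from B#4: D5 (2 semitones up).
A diminished octave up from D5 is Db6.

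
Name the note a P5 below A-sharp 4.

The fifth takes the letter from A down to D.
Moving 7 semitones down from A#4 (the size of a perfect fifth) reaches D#4.

D-sharp 4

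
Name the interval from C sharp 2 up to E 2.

m3

C to E spans three letter names (C-D-E): a third.
C#2 to E2 is 3 semitones, a half step short of the major third (4), so this is minor.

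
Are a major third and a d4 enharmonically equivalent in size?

Yes

Both span 4 semitones: a major third and a diminished fourth are the same chromatic distance.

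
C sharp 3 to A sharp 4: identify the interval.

C to A spans six letter names (C-D-E-F-G-A), plus an octave — that makes it a thirteenth of some quality.
C#3 to A#4 is 21 semitones, matching the major thirteenth exactly, so the quality is major.
(Equivalently, a compound major sixth: a major sixth plus an octave.)

major thirteenth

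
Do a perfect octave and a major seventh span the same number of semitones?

A perfect octave spans 12 semitones; a major seventh spans 11 semitones. They differ by 1.

No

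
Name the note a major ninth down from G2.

F1

Two letters down from G (plus an octave) reaches F.
A major ninth spans 14 semitones, so from G2 the target pitch is F1.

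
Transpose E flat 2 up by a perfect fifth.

Counting five letter names up from E lands on B.
A perfect fifth spans 7 semitones, so from Eb2 the target pitch is Bb2.

B flat 2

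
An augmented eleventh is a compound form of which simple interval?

A4

Each octave removed subtracts seven from the number: 11 − 7 = 4.
Quality carries through unchanged, so the simple form is an augmented fourth.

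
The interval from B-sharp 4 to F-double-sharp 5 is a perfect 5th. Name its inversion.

P4

Interval numbers invert to sum to nine: 5 + 4 = 9, so a fifth inverts to a fourth.
The quality also flips — perfect stays perfect — giving a perfect fourth.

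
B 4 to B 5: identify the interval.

perfect octave

B to B is the same letter name, plus an octave — that makes it an octave of some quality.
Counting semitones, B4→B5 is 12, which is the perfect octave.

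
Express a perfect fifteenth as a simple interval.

perfect 8th

Each octave removed subtracts seven from the number: 15 − 7 = 8.
That makes a perfect fifteenth a compound perfect octave — an octave plus a perfect octave.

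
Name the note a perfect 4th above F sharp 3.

B 3

Four letter names up from F: B.
Moving 5 semitones up from F#3 (the size of a perfect fourth) reaches B3.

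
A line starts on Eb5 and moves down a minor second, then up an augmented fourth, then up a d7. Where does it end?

Eb5 down a minor second → D5 (1 semitone).
D5 up an augmented fourth → G#5 (6 semitones).
Up a diminished seventh from G#5: F6 (9 semitones up).

F6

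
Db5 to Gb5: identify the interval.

D to G spans four letter names (D-E-F-G) — that makes it a fourth of some quality.
Db5 to Gb5 is 5 semitones, matching the perfect fourth exactly, so the quality is perfect.

perfect fourth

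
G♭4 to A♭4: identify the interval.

major second

G to A spans two letter names (G-A): a second.
The major second spans 2 semitones, and Gb4 to Ab4 is exactly 2 semitones — so this is a major second.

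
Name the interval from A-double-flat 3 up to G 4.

A to G spans seven letter names (A-B-C-D-E-F-G): a seventh.
A major seventh would be 11 semitones; Abb3 to G4 is 12, one semitone wider, so the interval is augmented.

A7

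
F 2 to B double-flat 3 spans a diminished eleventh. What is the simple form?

d4

Each octave removed subtracts seven from the number: 11 − 7 = 4.
That makes a diminished eleventh a compound diminished fourth — an octave plus a diminished fourth.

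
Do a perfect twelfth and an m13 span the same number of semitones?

No

19 semitones (perfect twelfth) vs 20 semitones (minor thirteenth): not equal.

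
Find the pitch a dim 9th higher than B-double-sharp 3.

Counting two letter names plus an octave up from B lands on C.
Moving 12 semitones up from B##3 (the size of a diminished ninth) reaches C#5.

C-sharp 5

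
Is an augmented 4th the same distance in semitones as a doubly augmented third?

Yes

An augmented fourth spans 6 semitones, and a doubly augmented third also spans 6 semitones — they're enharmonic.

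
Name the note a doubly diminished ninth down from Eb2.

Counting two letter names plus an octave down from E lands on D.
Moving 11 semitones down from Eb2 (the size of a doubly diminished ninth) reaches D##1.

D##1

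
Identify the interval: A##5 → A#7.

A to A is the same letter name, plus 2 octaves: a fifteenth.
The perfect fifteenth is 24 semitones; here we have 23, one semitone narrower: diminished.
(Equivalently, a compound diminished octave: a diminished octave plus an octave.)

diminished fifteenth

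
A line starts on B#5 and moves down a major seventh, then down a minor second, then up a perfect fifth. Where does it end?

Down a major seventh from B#5: C#5 (11 semitones down).
C#5 down a minor second → B#4 (1 semitone).
Up a perfect fifth from B#4: F##5 (7 semitones up).

F##5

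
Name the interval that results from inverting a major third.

Interval numbers invert to sum to nine: 3 + 6 = 9, so a third inverts to a sixth.
The quality also flips — major becomes minor — giving a minor sixth.

minor sixth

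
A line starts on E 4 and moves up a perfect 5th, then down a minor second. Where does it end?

A perfect fifth up from E4 is B4.
Down a minor second from B4: A#4 (1 semitone down).

A sharp 4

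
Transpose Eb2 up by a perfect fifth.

Counting five letter names up from E lands on B.
Moving 7 semitones up from Eb2 (the size of a perfect fifth) reaches Bb2.

Bb2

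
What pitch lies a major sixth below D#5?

Counting six letter names down from D lands on F.
A major sixth spans 9 semitones, so from D#5 the target pitch is F#4.

F#4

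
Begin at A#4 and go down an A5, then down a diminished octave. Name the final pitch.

D#3

A#4 down an augmented fifth → D4 (8 semitones).
Down a diminished octave from D4: D#3 (11 semitones down).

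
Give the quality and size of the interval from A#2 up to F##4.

A to F spans six letter names (A-B-C-D-E-F), plus an octave — that makes it a thirteenth of some quality.
Counting semitones, A#2→F##4 is 21, which is the major thirteenth.
(Equivalently, a compound major sixth: a major sixth plus an octave.)

major 13th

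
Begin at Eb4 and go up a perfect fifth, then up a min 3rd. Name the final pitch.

Db5

A perfect fifth up from Eb4 is Bb4.
Up a minor third from Bb4: Db5 (3 semitones up).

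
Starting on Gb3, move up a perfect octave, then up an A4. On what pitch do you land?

C5

Up a perfect octave from Gb3: Gb4 (12 semitones up).
An augmented fourth up from Gb4 is C5.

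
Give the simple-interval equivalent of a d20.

Each octave removed subtracts seven from the number: 20 − 14 = 6.
Quality carries through unchanged, so the simple form is a diminished sixth.

d6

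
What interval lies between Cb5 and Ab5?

C to A spans six letter names (C-D-E-F-G-A): a sixth.
Cb5 to Ab5 is 9 semitones, matching the major sixth exactly, so the quality is major.

major sixth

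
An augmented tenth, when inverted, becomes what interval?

d6

First reduce the compound augmented tenth to its simple form, an augmented third.
The rule of nine gives the new number: 9 − 3 = 6, so a third becomes a sixth.
The quality also flips — augmented becomes diminished — giving a diminished sixth.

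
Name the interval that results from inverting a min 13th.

major 3rd

First reduce the compound minor thirteenth to its simple form, a minor sixth.
The rule of nine gives the new number: 9 − 6 = 3, so a sixth becomes a third.
The quality also flips — minor becomes major — giving a major third.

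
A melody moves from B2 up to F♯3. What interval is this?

B to F spans five letter names (B-C-D-E-F) — that makes it a fifth of some quality.
Counting semitones, B2→F#3 is 7, which is the perfect fifth.

perfect 5th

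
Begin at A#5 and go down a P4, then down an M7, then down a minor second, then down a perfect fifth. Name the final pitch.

A#3

A perfect fourth down from A#5 is E#5.
Down a major seventh from E#5: F#4 (11 semitones down).
A minor second down from F#4 is E#4.
Down a perfect fifth from E#4: A#3 (7 semitones down).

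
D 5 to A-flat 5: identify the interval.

diminished 5th

D to A spans five letter names (D-E-F-G-A), so the interval is some kind of fifth.
A perfect fifth would be 7 semitones; D5 to Ab5 is 6, one semitone narrower, so the interval is diminished.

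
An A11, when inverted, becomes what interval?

First reduce the compound augmented eleventh to its simple form, an augmented fourth.
Inverted interval numbers add to nine, so a fourth pairs with a fifth (4 + 5 = 9).
Quality inverts too: augmented becomes diminished. That makes the inversion a diminished fifth.

d5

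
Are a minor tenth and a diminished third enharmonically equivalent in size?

A minor tenth spans 15 semitones; a diminished third spans 2 semitones. They differ by 13.

No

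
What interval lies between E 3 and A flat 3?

E to A spans four letter names (E-F-G-A): a fourth.
E3 to Ab3 spans 4 semitones — one semitone narrower than the perfect fourth (5) — giving a diminished fourth.

diminished fourth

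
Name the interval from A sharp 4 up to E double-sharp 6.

A to E spans five letter names (A-B-C-D-E), plus an octave: a twelfth.
A#4 to E##6 spans 20 semitones — one semitone wider than the perfect twelfth (19) — giving an augmented twelfth.
(Equivalently, a compound augmented fifth: an augmented fifth plus an octave.)

augmented twelfth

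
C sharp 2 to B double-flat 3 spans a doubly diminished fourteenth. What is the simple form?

doubly diminished 7th

Take out an octave (7 from the number): 14 − 7 = 7.
So a doubly diminished fourteenth is an octave plus a doubly diminished seventh. The quality is unchanged.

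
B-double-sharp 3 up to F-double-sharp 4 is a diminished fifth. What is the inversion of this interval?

augmented 4th

The rule of nine gives the new number: 9 − 5 = 4, so a fifth becomes a fourth.
And diminished becomes augmented under inversion, so we get an augmented fourth.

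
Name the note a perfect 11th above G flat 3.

C flat 5

Four letters up from G (plus an octave) reaches C.
Moving 17 semitones up from Gb3 (the size of a perfect eleventh) reaches Cb5.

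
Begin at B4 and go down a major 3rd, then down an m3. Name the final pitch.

B4 down a major third → G4 (4 semitones).
A minor third down from G4 is E4.

E4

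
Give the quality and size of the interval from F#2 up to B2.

perfect 4th

F to B spans four letter names (F-G-A-B) — that makes it a fourth of some quality.
F#2 to B2 is 5 semitones, matching the perfect fourth exactly, so the quality is perfect.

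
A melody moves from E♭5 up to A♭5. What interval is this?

E to A spans four letter names (E-F-G-A): a fourth.
Counting semitones, Eb5→Ab5 is 5, which is the perfect fourth.

perfect fourth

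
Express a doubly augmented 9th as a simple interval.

Take out an octave (7 from the number): 9 − 7 = 2.
Quality carries through unchanged, so the simple form is a doubly augmented second.

doubly augmented second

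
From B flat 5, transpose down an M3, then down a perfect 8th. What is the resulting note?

Down a major third from Bb5: Gb5 (4 semitones down).
Down a perfect octave from Gb5: Gb4 (12 semitones down).

G flat 4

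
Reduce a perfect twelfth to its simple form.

perfect fifth

Subtracting seven from the interval number removes an octave: 12 − 7 = 5.
Quality carries through unchanged, so the simple form is a perfect fifth.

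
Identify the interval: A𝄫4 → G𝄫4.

M2

Descending from Abb4 to Gbb4 is the same interval as ascending Gbb4 to Abb4.
G to A spans two letter names (G-A): a second.
Gbb4 to Abb4 is 2 semitones, matching the major second exactly, so the quality is major.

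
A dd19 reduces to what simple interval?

Each octave removed subtracts seven from the number: 19 − 14 = 5.
So a doubly diminished nineteenth is 2 octaves plus a doubly diminished fifth. The quality is unchanged.

dd5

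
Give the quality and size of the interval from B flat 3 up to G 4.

B to G spans six letter names (B-C-D-E-F-G), so the interval is some kind of sixth.
The major sixth spans 9 semitones, and Bb3 to G4 is exactly 9 semitones — so this is a major sixth.

major sixth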